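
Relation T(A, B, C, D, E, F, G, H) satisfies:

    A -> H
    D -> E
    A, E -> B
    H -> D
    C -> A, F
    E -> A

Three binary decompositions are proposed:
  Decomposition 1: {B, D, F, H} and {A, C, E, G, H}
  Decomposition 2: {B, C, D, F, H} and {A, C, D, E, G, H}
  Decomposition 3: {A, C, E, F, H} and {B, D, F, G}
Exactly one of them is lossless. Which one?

Decomposition 2

Decomposition 1: common = {H}, closure = {A, B, D, E, H} → lossy.
Decomposition 2: common = {C, D, H}, closure = {A, B, C, D, E, F, H} → lossless.
Decomposition 3: common = {F}, closure = {F} → lossy.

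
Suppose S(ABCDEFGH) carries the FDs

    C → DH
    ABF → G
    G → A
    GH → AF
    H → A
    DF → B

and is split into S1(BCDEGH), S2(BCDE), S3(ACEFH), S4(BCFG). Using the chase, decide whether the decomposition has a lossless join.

Yes

Chase test. Columns are ABCDEFGH; row i has aⱼ where attribute j ∈ Si, else bᵢⱼ.
Initial tableau (one row per fragment):
  row 1: b11 a2 a3 a4 a5 b16 a7 a8
  row 2: b21 a2 a3 a4 a5 b26 b27 b28
  row 3: a1 b32 a3 b34 a5 a6 b37 a8
  row 4: b41 a2 a3 b44 b45 a6 a7 b48
Rows 1 and 2 agree on C; apply C→DH and equate their DH entries.
Rows 1 and 3 agree on C; apply C→DH and equate their DH entries.
Rows 1 and 4 agree on C; apply C→DH and equate their DH entries.
Rows 1 and 4 agree on G; apply G→A and equate their A entries.
Rows 1 and 4 agree on GH; apply GH→AF and equate their AF entries.
Rows 1 and 2 agree on H; apply H→A and equate their A entries.
Rows 1 and 3 agree on H; apply H→A and equate their A entries.
Rows 1 and 3 agree on DF; apply DF→B and equate their B entries.
Rows 1 and 3 agree on ABF; apply ABF→G and equate their G entries.
Row 1 is now all distinguished symbols — the join is lossless.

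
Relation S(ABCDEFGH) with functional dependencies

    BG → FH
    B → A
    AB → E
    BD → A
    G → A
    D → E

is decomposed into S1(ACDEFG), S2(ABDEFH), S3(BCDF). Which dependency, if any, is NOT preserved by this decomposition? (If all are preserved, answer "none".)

Check BG → FH: no single fragment contains all of {BFGH}, and the restricted closure of {BG} across the fragments never reaches {FH}.
B → A is preserved.
AB → E is preserved.
BD → A is preserved.
G → A is preserved.
D → E is preserved.

BG → FH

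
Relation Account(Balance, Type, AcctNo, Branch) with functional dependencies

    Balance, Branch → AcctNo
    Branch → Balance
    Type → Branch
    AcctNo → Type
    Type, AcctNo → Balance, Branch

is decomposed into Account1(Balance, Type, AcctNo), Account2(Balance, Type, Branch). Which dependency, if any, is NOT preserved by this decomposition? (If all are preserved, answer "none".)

none

Balance, Branch → AcctNo: restricted closure across fragments reaches AcctNo.
Branch → Balance lies within Account2.
Type → Branch lies within Account2.
AcctNo → Type lies within Account1.
Type, AcctNo → Balance, Branch: restricted closure across fragments reaches Balance, Branch.
Every dependency is enforceable on the fragments, so the decomposition is dependency-preserving.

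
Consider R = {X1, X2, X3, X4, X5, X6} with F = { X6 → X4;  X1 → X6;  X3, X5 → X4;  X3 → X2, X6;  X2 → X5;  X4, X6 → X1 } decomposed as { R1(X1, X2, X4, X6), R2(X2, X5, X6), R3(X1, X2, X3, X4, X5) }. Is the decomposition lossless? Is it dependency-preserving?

lossless and dependency-preserving

Lossless test (chase): Rows 1 and 2 agree on X6; apply X6→X4 and equate their X4 entries. Rows 1 and 3 agree on X1; apply X1→X6 and equate their X6 entries. Rows 1 and 2 agree on X2; apply X2→X5 and equate their X5 entries. Rows 1 and 2 agree on X4, X6; apply X4, X6→X1 and equate their X1 entries. Row 3 is now all distinguished symbols — the join is lossless.
Dependency preservation: X3 → X2, X6 is not contained in any single fragment, but the restricted closure of its left-hand side across the fragments still reaches the right-hand side; the remaining FDs each lie inside some fragment. All dependencies are preserved.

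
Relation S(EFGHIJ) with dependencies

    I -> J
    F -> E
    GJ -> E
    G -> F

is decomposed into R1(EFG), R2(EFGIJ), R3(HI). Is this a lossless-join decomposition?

Chase test. Columns are EFGHIJ; row i has aⱼ where attribute j ∈ Ri, else bᵢⱼ.
Initial tableau (one row per fragment):
  row 1: a1 a2 a3 b14 b15 b16
  row 2: a1 a2 a3 b24 a5 a6
  row 3: b31 b32 b33 a4 a5 b36
Rows 2 and 3 agree on I; apply I→J and equate their J entries.
No row becomes fully distinguished — the join is lossy.

No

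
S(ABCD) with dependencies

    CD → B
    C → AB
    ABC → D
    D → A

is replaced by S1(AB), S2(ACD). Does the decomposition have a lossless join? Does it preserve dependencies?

lossy and not dependency-preserving

Lossless test: (A)⁺ = {A}, which is a superkey of neither fragment — lossy.
Dependency preservation: the restricted closure of {CD} across the fragments never reaches {B}, so CD → B cannot be enforced without a join — not preserved.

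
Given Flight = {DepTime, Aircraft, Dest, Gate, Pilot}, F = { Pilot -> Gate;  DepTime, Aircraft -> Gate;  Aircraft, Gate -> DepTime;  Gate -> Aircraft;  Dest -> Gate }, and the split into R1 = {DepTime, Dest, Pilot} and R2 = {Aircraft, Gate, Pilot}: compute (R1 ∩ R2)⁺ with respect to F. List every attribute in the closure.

DepTime, Aircraft, Gate, Pilot

R1 ∩ R2 = {Pilot}.
Pilot → Gate applies, adding Gate
Gate → Aircraft applies, adding Aircraft
Aircraft, Gate → DepTime applies, adding DepTime
Closure: {DepTime, Aircraft, Gate, Pilot}.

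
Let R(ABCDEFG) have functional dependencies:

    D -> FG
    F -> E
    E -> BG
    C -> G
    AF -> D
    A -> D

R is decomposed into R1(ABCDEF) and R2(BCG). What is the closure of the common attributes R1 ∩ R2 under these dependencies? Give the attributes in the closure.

BCG

R1 ∩ R2 = {BC}.
C → G applies, adding G
Closure: {BCG}.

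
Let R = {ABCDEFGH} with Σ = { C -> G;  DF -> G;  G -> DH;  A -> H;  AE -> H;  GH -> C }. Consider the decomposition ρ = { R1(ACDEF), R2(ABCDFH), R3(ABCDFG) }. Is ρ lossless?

No

Chase test. Columns are ABCDEFGH; row i has aⱼ where attribute j ∈ Ri, else bᵢⱼ.
Initial tableau (one row per fragment):
  row 1: a1 b12 a3 a4 a5 a6 b17 b18
  row 2: a1 a2 a3 a4 b25 a6 b27 a8
  row 3: a1 a2 a3 a4 b35 a6 a7 b38
Rows 1 and 2 agree on C; apply C→G and equate their G entries.
Rows 1 and 3 agree on C; apply C→G and equate their G entries.
Rows 1 and 2 agree on G; apply G→DH and equate their DH entries.
Rows 1 and 3 agree on G; apply G→DH and equate their DH entries.
No row becomes fully distinguished — the join is lossy.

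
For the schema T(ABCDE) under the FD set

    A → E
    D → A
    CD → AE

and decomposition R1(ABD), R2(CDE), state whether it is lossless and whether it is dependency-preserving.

lossy and not dependency-preserving

Lossless test: (D)⁺ = {ADE}, which is a superkey of neither fragment — lossy.
Dependency preservation: the restricted closure of {A} across the fragments never reaches {E}, so A → E cannot be enforced without a join — not preserved.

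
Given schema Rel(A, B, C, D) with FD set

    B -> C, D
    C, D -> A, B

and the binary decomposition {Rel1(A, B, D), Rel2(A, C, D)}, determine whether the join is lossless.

No

Common attributes: Rel1 ∩ Rel2 = {A, D}.
No dependency enlarges {A, D}, so (A, D)⁺ = {A, D}.
The closure contains neither all of Rel1 = {A, B, D} nor all of Rel2 = {A, C, D}, so the common attributes are not a superkey of either fragment. The join is lossy.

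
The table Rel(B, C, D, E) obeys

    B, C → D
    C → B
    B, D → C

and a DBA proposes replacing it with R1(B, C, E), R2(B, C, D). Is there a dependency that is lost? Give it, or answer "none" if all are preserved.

none

B, C → D lies within R2.
C → B lies within R1.
B, D → C lies within R2.
Every dependency is enforceable on the fragments, so the decomposition is dependency-preserving.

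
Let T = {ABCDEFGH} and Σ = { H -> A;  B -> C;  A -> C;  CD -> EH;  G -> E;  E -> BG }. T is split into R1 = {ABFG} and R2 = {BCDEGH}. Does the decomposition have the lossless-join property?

Common attributes: R1 ∩ R2 = {BG}.
Closure of {BG}: B → C applies, adding C; G → E applies, adding E. So (BG)⁺ = {BCEG}.
The closure contains neither all of R1 = {ABFG} nor all of R2 = {BCDEGH}, so the common attributes are not a superkey of either fragment. The join is lossy.

No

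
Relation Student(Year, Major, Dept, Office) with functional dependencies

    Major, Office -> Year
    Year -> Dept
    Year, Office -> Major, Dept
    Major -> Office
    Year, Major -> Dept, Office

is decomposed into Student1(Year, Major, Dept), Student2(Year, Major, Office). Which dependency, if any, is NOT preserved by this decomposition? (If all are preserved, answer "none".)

none

Major, Office → Year lies within Student2.
Year → Dept lies within Student1.
Year, Office → Major, Dept: restricted closure across fragments reaches Major, Dept.
Major → Office lies within Student2.
Year, Major → Dept, Office: restricted closure across fragments reaches Dept, Office.
Every dependency is enforceable on the fragments, so the decomposition is dependency-preserving.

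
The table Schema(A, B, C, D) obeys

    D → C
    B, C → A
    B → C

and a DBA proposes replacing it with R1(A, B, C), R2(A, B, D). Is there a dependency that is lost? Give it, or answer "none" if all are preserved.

D → C

Check D → C: no single fragment contains all of {C, D}, and the restricted closure of {D} across the fragments never reaches {C}.
B, C → A is preserved.
B → C is preserved.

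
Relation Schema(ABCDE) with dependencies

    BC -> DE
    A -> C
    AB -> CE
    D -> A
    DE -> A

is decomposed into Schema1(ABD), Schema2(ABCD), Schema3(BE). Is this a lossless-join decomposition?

No

Chase test. Columns are ABCDE; row i has aⱼ where attribute j ∈ Schemai, else bᵢⱼ.
Initial tableau (one row per fragment):
  row 1: a1 a2 b13 a4 b15
  row 2: a1 a2 a3 a4 b25
  row 3: b31 a2 b33 b34 a5
Rows 1 and 2 agree on A; apply A→C and equate their C entries.
Rows 1 and 2 agree on AB; apply AB→CE and equate their CE entries.
No row becomes fully distinguished — the join is lossy.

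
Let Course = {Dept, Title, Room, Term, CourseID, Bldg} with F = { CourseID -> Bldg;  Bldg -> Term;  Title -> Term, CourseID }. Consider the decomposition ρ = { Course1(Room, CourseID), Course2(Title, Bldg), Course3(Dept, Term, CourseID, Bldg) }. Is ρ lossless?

Chase test. Columns are Dept, Title, Room, Term, CourseID, Bldg; row i has aⱼ where attribute j ∈ Coursei, else bᵢⱼ.
Initial tableau (one row per fragment):
  row 1: b11 b12 a3 b14 a5 b16
  row 2: b21 a2 b23 b24 b25 a6
  row 3: a1 b32 b33 a4 a5 a6
Rows 1 and 3 agree on CourseID; apply CourseID→Bldg and equate their Bldg entries.
Rows 1 and 2 agree on Bldg; apply Bldg→Term and equate their Term entries.
Rows 1 and 3 agree on Bldg; apply Bldg→Term and equate their Term entries.
No row becomes fully distinguished — the join is lossy.

No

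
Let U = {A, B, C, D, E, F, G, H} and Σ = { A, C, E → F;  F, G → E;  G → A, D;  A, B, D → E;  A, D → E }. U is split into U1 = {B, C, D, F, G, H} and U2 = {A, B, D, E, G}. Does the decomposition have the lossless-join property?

Yes

Common attributes: U1 ∩ U2 = {B, D, G}.
Closure of {B, D, G}: G → A, D applies, adding A; A, B, D → E applies, adding E. So (B, D, G)⁺ = {A, B, D, E, G}.
This closure contains every attribute of U2, so U1 ∩ U2 → U2. The join is lossless.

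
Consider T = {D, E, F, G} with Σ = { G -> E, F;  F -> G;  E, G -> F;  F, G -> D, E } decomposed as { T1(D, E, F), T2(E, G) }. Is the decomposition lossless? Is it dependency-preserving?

lossy and not dependency-preserving

Lossless test: (E)⁺ = {E}, which is a superkey of neither fragment — lossy.
Dependency preservation: the restricted closure of {G} across the fragments never reaches {E, F}, so G → E, F cannot be enforced without a join — not preserved.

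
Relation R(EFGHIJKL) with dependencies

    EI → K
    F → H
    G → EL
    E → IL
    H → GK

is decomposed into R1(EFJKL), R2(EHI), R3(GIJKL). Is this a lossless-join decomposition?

Chase test. Columns are EFGHIJKL; row i has aⱼ where attribute j ∈ Ri, else bᵢⱼ.
Initial tableau (one row per fragment):
  row 1: a1 a2 b13 b14 b15 a6 a7 a8
  row 2: a1 b22 b23 a4 a5 b26 b27 b28
  row 3: b31 b32 a3 b34 a5 a6 a7 a8
Rows 1 and 2 agree on E; apply E→IL and equate their IL entries.
Rows 1 and 2 agree on EI; apply EI→K and equate their K entries.
No row becomes fully distinguished — the join is lossy.

No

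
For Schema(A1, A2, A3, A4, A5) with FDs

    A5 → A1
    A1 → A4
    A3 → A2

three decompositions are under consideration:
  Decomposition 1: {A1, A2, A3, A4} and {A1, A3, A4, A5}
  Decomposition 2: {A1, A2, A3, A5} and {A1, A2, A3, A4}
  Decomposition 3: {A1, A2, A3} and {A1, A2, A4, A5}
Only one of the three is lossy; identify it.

Decomposition 3

Decomposition 1: common = {A1, A3, A4}, closure = {A1, A2, A3, A4} → lossless.
Decomposition 2: common = {A1, A2, A3}, closure = {A1, A2, A3, A4} → lossless.
Decomposition 3: common = {A1, A2}, closure = {A1, A2, A4} → lossy.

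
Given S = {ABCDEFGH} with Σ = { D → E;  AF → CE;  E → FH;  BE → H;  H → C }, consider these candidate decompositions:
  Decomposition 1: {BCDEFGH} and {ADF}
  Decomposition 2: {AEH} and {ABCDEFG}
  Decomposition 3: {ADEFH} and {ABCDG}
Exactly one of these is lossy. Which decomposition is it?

Decomposition 1

Decomposition 1: common = {DF}, closure = {CDEFH} → lossy.
Decomposition 2: common = {AE}, closure = {ACEFH} → lossless.
Decomposition 3: common = {AD}, closure = {ACDEFH} → lossless.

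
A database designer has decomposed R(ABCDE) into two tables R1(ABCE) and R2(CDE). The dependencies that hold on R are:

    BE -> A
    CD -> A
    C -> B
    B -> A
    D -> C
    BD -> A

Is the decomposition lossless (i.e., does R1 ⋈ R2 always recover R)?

Common attributes: R1 ∩ R2 = {CE}.
Closure of {CE}: C → B applies, adding B; B → A applies, adding A. So (CE)⁺ = {ABCE}.
This closure contains every attribute of R1, so R1 ∩ R2 → R1. The join is lossless.

Yes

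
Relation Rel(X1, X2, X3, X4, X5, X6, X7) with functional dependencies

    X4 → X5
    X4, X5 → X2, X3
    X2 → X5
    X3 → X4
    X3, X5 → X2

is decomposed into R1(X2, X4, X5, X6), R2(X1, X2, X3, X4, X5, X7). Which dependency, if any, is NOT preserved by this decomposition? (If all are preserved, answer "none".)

none

X4 → X5 lies within R1.
X4, X5 → X2, X3 lies within R2.
X2 → X5 lies within R1.
X3 → X4 lies within R2.
X3, X5 → X2 lies within R2.
Every dependency is enforceable on the fragments, so the decomposition is dependency-preserving.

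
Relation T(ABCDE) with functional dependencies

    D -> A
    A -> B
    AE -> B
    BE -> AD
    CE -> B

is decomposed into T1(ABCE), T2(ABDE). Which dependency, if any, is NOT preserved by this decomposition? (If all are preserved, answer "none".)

none

D → A lies within T2.
A → B lies within T1.
AE → B lies within T1.
BE → AD lies within T2.
CE → B lies within T1.
Every dependency is enforceable on the fragments, so the decomposition is dependency-preserving.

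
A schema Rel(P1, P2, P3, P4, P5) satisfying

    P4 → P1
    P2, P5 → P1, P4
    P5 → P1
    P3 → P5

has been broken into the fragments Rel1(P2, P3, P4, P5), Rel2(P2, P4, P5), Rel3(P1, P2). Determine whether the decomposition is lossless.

No

Chase test. Columns are P1, P2, P3, P4, P5; row i has aⱼ where attribute j ∈ Reli, else bᵢⱼ.
Initial tableau (one row per fragment):
  row 1: b11 a2 a3 a4 a5
  row 2: b21 a2 b23 a4 a5
  row 3: a1 a2 b33 b34 b35
Rows 1 and 2 agree on P4; apply P4→P1 and equate their P1 entries.
No row becomes fully distinguished — the join is lossy.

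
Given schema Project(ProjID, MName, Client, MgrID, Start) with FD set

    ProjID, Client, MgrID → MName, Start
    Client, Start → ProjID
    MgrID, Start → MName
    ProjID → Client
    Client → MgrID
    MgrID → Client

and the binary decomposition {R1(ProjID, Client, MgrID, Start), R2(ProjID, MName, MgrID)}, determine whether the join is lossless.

Common attributes: R1 ∩ R2 = {ProjID, MgrID}.
Closure of {ProjID, MgrID}: ProjID → Client applies, adding Client; ProjID, Client, MgrID → MName, Start applies, adding MName, Start. So (ProjID, MgrID)⁺ = {ProjID, MName, Client, MgrID, Start}.
This closure contains every attribute of R1, so R1 ∩ R2 → R1. The join is lossless.

Yes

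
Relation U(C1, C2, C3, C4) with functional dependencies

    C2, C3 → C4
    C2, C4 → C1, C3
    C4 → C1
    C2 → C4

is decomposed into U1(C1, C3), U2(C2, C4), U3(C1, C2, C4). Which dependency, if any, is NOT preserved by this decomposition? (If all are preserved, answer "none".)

C2, C4 → C1, C3

Check C2, C4 → C1, C3: no single fragment contains all of {C1, C2, C3, C4}, and the restricted closure of {C2, C4} across the fragments never reaches {C1, C3}.
C2, C3 → C4 is preserved.
C4 → C1 is preserved.
C2 → C4 is preserved.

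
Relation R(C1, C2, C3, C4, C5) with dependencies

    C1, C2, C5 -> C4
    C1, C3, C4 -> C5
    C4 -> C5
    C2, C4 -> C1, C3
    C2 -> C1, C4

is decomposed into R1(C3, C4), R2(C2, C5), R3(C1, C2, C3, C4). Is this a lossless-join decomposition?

Chase test. Columns are C1, C2, C3, C4, C5; row i has aⱼ where attribute j ∈ Ri, else bᵢⱼ.
Initial tableau (one row per fragment):
  row 1: b11 b12 a3 a4 b15
  row 2: b21 a2 b23 b24 a5
  row 3: a1 a2 a3 a4 b35
Rows 1 and 3 agree on C4; apply C4→C5 and equate their C5 entries.
Rows 2 and 3 agree on C2; apply C2→C1, C4 and equate their C1, C4 entries.
Rows 1 and 2 agree on C4; apply C4→C5 and equate their C5 entries.
Rows 2 and 3 agree on C2, C4; apply C2, C4→C1, C3 and equate their C1, C3 entries.
Row 2 is now all distinguished symbols — the join is lossless.

Yes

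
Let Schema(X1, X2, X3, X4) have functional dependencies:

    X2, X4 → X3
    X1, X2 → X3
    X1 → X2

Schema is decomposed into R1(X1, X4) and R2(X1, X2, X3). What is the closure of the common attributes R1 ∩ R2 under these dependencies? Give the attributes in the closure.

X1, X2, X3

R1 ∩ R2 = {X1}.
X1 → X2 applies, adding X2
X1, X2 → X3 applies, adding X3
Closure: {X1, X2, X3}.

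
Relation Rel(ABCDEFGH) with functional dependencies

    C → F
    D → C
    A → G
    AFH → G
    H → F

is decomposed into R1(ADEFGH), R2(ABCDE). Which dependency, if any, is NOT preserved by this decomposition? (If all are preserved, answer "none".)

C → F

Check C → F: no single fragment contains all of {CF}, and the restricted closure of {C} across the fragments never reaches {F}.
D → C is preserved.
A → G is preserved.
AFH → G is preserved.
H → F is preserved.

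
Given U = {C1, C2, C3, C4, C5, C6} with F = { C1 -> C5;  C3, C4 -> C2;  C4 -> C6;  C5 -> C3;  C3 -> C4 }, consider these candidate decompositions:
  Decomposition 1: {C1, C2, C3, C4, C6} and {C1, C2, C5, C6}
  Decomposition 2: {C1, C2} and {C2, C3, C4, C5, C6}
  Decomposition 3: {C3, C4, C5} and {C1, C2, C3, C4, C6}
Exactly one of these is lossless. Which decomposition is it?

Decomposition 1

Decomposition 1: common = {C1, C2, C6}, closure = {C1, C2, C3, C4, C5, C6} → lossless.
Decomposition 2: common = {C2}, closure = {C2} → lossy.
Decomposition 3: common = {C3, C4}, closure = {C2, C3, C4, C6} → lossy.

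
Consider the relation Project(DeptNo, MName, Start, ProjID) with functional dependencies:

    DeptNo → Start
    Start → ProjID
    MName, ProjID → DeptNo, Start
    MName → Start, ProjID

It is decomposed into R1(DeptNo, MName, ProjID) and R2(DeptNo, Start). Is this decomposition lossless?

Yes

Common attributes: R1 ∩ R2 = {DeptNo}.
Closure of {DeptNo}: DeptNo → Start applies, adding Start; Start → ProjID applies, adding ProjID. So (DeptNo)⁺ = {DeptNo, Start, ProjID}.
This closure contains every attribute of R2, so R1 ∩ R2 → R2. The join is lossless.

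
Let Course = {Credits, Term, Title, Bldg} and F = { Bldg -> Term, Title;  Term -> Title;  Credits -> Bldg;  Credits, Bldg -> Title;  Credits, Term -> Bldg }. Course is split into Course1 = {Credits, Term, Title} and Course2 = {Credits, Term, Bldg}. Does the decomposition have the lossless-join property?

Common attributes: Course1 ∩ Course2 = {Credits, Term}.
Closure of {Credits, Term}: Term → Title applies, adding Title; Credits → Bldg applies, adding Bldg. So (Credits, Term)⁺ = {Credits, Term, Title, Bldg}.
This closure contains every attribute of Course1, so Course1 ∩ Course2 → Course1. The join is lossless.

Yes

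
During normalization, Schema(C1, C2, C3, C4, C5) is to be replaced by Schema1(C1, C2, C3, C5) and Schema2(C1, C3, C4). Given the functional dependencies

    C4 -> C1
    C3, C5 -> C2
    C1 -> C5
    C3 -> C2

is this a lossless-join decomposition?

Yes

Common attributes: Schema1 ∩ Schema2 = {C1, C3}.
Closure of {C1, C3}: C1 → C5 applies, adding C5; C3 → C2 applies, adding C2. So (C1, C3)⁺ = {C1, C2, C3, C5}.
This closure contains every attribute of Schema1, so Schema1 ∩ Schema2 → Schema1. The join is lossless.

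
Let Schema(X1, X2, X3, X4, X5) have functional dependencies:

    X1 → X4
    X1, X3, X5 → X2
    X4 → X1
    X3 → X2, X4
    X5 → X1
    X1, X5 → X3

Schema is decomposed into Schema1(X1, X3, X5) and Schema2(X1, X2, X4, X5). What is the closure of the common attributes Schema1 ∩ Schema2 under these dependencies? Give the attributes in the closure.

X1, X2, X3, X4, X5

Schema1 ∩ Schema2 = {X1, X5}.
X1 → X4 applies, adding X4
X1, X5 → X3 applies, adding X3
X1, X3, X5 → X2 applies, adding X2
Closure: {X1, X2, X3, X4, X5}.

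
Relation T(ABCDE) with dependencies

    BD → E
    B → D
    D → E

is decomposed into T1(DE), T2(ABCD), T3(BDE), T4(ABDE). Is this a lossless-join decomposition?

Chase test. Columns are ABCDE; row i has aⱼ where attribute j ∈ Ti, else bᵢⱼ.
Initial tableau (one row per fragment):
  row 1: b11 b12 b13 a4 a5
  row 2: a1 a2 a3 a4 b25
  row 3: b31 a2 b33 a4 a5
  row 4: a1 a2 b43 a4 a5
Rows 2 and 3 agree on BD; apply BD→E and equate their E entries.
Row 2 is now all distinguished symbols — the join is lossless.

Yes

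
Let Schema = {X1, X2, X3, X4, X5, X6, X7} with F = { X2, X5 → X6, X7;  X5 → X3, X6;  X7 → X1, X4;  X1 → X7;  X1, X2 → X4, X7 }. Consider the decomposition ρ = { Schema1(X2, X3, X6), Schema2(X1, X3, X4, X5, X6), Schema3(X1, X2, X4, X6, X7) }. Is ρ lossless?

No

Chase test. Columns are X1, X2, X3, X4, X5, X6, X7; row i has aⱼ where attribute j ∈ Schemai, else bᵢⱼ.
Initial tableau (one row per fragment):
  row 1: b11 a2 a3 b14 b15 a6 b17
  row 2: a1 b22 a3 a4 a5 a6 b27
  row 3: a1 a2 b33 a4 b35 a6 a7
Rows 2 and 3 agree on X1; apply X1→X7 and equate their X7 entries.
No row becomes fully distinguished — the join is lossy.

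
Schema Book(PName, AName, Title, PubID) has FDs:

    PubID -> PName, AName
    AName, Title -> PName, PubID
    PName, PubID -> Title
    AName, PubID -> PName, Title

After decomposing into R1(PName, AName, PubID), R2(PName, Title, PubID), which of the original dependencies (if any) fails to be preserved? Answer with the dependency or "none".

Check AName, Title → PName, PubID: no single fragment contains all of {PName, AName, Title, PubID}, and the restricted closure of {AName, Title} across the fragments never reaches {PName, PubID}.
PubID → PName, AName is preserved.
PName, PubID → Title is preserved.
AName, PubID → PName, Title is preserved.

AName, Title -> PName, PubID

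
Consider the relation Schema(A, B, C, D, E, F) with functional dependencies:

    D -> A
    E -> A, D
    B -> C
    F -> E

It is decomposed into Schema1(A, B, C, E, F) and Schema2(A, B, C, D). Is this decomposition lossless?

Common attributes: Schema1 ∩ Schema2 = {A, B, C}.
No dependency enlarges {A, B, C}, so (A, B, C)⁺ = {A, B, C}.
The closure contains neither all of Schema1 = {A, B, C, E, F} nor all of Schema2 = {A, B, C, D}, so the common attributes are not a superkey of either fragment. The join is lossy.

No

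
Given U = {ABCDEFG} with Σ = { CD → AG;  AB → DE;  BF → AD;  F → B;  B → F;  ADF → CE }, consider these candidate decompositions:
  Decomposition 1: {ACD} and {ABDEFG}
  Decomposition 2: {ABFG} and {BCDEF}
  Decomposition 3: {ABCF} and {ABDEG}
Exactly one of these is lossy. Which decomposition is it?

Decomposition 1: common = {AD}, closure = {AD} → lossy.
Decomposition 2: common = {BF}, closure = {ABCDEFG} → lossless.
Decomposition 3: common = {AB}, closure = {ABCDEFG} → lossless.

Decomposition 1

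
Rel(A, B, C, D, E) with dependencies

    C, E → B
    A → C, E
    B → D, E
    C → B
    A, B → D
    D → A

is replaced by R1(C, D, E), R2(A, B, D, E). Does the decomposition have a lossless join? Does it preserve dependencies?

lossless and dependency-preserving

Lossless test: (D, E)⁺ = {A, B, C, D, E}, which contains all of one fragment — lossless.
Dependency preservation: C, E → B; A → C, E; C → B are not contained in any single fragment, but the restricted closure of each left-hand side across the fragments still reaches the right-hand side; the remaining FDs each lie inside some fragment. All dependencies are preserved.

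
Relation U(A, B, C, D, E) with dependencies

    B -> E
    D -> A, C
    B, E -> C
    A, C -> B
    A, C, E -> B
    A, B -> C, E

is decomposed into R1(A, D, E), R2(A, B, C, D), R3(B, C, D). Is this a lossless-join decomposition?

Yes

Chase test. Columns are A, B, C, D, E; row i has aⱼ where attribute j ∈ Ri, else bᵢⱼ.
Initial tableau (one row per fragment):
  row 1: a1 b12 b13 a4 a5
  row 2: a1 a2 a3 a4 b25
  row 3: b31 a2 a3 a4 b35
Rows 2 and 3 agree on B; apply B→E and equate their E entries.
Rows 1 and 2 agree on D; apply D→A, C and equate their A, C entries.
Rows 1 and 3 agree on D; apply D→A, C and equate their A, C entries.
Rows 1 and 2 agree on A, C; apply A, C→B and equate their B entries.
Rows 1 and 2 agree on A, B; apply A, B→C, E and equate their C, E entries.
Row 1 is now all distinguished symbols — the join is lossless.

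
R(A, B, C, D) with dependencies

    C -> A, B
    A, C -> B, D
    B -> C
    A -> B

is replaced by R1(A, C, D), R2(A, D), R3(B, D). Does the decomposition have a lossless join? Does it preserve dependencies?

lossy and not dependency-preserving

Lossless test (chase): Rows 1 and 2 agree on A; apply A→B and equate their B entries. Rows 1 and 2 agree on B; apply B→C and equate their C entries. No row becomes fully distinguished — the join is lossy.
Dependency preservation: the restricted closure of {C} across the fragments never reaches {A, B}, so C → A, B cannot be enforced without a join — not preserved.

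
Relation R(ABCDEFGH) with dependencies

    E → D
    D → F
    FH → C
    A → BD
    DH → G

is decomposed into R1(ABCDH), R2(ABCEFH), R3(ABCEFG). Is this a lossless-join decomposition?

No

Chase test. Columns are ABCDEFGH; row i has aⱼ where attribute j ∈ Ri, else bᵢⱼ.
Initial tableau (one row per fragment):
  row 1: a1 a2 a3 a4 b15 b16 b17 a8
  row 2: a1 a2 a3 b24 a5 a6 b27 a8
  row 3: a1 a2 a3 b34 a5 a6 a7 b38
Rows 2 and 3 agree on E; apply E→D and equate their D entries.
Rows 1 and 2 agree on A; apply A→BD and equate their BD entries.
Rows 1 and 2 agree on DH; apply DH→G and equate their G entries.
Rows 1 and 2 agree on D; apply D→F and equate their F entries.
No row becomes fully distinguished — the join is lossy.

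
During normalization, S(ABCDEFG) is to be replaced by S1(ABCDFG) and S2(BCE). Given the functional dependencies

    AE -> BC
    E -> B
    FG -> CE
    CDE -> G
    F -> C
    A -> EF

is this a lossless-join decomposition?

No

Common attributes: S1 ∩ S2 = {BC}.
No dependency enlarges {BC}, so (BC)⁺ = {BC}.
The closure contains neither all of S1 = {ABCDFG} nor all of S2 = {BCE}, so the common attributes are not a superkey of either fragment. The join is lossy.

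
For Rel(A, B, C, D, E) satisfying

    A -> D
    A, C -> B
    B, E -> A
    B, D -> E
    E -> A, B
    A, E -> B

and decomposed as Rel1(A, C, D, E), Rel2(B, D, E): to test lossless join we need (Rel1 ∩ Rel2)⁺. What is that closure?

Rel1 ∩ Rel2 = {D, E}.
E → A, B applies, adding A, B
Closure: {A, B, D, E}.

A, B, D, E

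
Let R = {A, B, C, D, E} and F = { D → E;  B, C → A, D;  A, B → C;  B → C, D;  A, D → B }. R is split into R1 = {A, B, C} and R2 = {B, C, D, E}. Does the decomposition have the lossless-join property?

Common attributes: R1 ∩ R2 = {B, C}.
Closure of {B, C}: B, C → A, D applies, adding A, D; D → E applies, adding E. So (B, C)⁺ = {A, B, C, D, E}.
This closure contains every attribute of R1, so R1 ∩ R2 → R1. The join is lossless.

Yes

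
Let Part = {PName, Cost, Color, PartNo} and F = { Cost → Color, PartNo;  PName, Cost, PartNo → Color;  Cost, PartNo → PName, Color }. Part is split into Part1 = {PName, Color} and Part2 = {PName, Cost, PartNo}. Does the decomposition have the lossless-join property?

No

Common attributes: Part1 ∩ Part2 = {PName}.
No dependency enlarges {PName}, so (PName)⁺ = {PName}.
The closure contains neither all of Part1 = {PName, Color} nor all of Part2 = {PName, Cost, PartNo}, so the common attributes are not a superkey of either fragment. The join is lossy.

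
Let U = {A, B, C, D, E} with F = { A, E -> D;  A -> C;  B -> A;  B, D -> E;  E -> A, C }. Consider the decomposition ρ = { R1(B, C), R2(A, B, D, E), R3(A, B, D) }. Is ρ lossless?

Yes

Chase test. Columns are A, B, C, D, E; row i has aⱼ where attribute j ∈ Ri, else bᵢⱼ.
Initial tableau (one row per fragment):
  row 1: b11 a2 a3 b14 b15
  row 2: a1 a2 b23 a4 a5
  row 3: a1 a2 b33 a4 b35
Rows 2 and 3 agree on A; apply A→C and equate their C entries.
Rows 1 and 2 agree on B; apply B→A and equate their A entries.
Rows 2 and 3 agree on B, D; apply B, D→E and equate their E entries.
Rows 1 and 2 agree on A; apply A→C and equate their C entries.
Row 2 is now all distinguished symbols — the join is lossless.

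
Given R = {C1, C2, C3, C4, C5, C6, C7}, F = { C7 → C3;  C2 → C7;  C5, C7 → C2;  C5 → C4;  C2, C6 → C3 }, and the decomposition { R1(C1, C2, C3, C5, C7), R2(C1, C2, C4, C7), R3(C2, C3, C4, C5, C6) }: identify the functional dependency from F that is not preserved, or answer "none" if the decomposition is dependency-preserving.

C7 → C3 lies within R1.
C2 → C7 lies within R1.
C5, C7 → C2 lies within R1.
C5 → C4 lies within R3.
C2, C6 → C3 lies within R3.
Every dependency is enforceable on the fragments, so the decomposition is dependency-preserving.

none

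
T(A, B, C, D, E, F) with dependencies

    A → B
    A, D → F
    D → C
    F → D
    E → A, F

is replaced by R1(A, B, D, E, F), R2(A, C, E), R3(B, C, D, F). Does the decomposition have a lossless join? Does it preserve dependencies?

lossless and dependency-preserving

Lossless test (chase): Rows 1 and 2 agree on A; apply A→B and equate their B entries. Rows 1 and 3 agree on D; apply D→C and equate their C entries. Rows 1 and 2 agree on E; apply E→A, F and equate their A, F entries. Rows 1 and 2 agree on F; apply F→D and equate their D entries. Row 1 is now all distinguished symbols — the join is lossless.
Dependency preservation: every FD's attributes lie within a single fragment, so each can be enforced locally — preserved.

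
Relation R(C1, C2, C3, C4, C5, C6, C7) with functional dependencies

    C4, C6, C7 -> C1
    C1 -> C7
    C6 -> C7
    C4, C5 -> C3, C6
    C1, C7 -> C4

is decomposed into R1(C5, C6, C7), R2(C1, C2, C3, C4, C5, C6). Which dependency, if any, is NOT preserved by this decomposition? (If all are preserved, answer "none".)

C1 -> C7

Check C1 → C7: no single fragment contains all of {C1, C7}, and the restricted closure of {C1} across the fragments never reaches {C7}.
C4, C6, C7 → C1 is preserved.
C6 → C7 is preserved.
C4, C5 → C3, C6 is preserved.
C1, C7 → C4 is preserved.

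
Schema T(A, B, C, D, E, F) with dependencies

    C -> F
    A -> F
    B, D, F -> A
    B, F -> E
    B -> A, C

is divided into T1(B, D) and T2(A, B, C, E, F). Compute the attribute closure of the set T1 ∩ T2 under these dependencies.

T1 ∩ T2 = {B}.
B → A, C applies, adding A, C
C → F applies, adding F
B, F → E applies, adding E
Closure: {A, B, C, E, F}.

A, B, C, E, F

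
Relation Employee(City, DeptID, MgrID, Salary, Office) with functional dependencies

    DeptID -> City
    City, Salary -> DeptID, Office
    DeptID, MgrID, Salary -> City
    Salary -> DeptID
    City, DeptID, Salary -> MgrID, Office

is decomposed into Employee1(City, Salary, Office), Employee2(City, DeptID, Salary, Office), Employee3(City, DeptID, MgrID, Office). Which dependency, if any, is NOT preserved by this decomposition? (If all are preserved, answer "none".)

Check City, DeptID, Salary → MgrID, Office: no single fragment contains all of {City, DeptID, MgrID, Salary, Office}, and the restricted closure of {City, DeptID, Salary} across the fragments never reaches {MgrID, Office}.
DeptID → City is preserved.
City, Salary → DeptID, Office is preserved.
DeptID, MgrID, Salary → City is preserved.
Salary → DeptID is preserved.

City, DeptID, Salary -> MgrID, Office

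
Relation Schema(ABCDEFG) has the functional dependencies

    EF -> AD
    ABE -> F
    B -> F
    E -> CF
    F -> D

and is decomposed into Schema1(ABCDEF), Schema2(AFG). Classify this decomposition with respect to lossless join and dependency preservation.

lossy but dependency-preserving

Lossless test: (AF)⁺ = {ADF}, which is a superkey of neither fragment — lossy.
Dependency preservation: every FD's attributes lie within a single fragment, so each can be enforced locally — preserved.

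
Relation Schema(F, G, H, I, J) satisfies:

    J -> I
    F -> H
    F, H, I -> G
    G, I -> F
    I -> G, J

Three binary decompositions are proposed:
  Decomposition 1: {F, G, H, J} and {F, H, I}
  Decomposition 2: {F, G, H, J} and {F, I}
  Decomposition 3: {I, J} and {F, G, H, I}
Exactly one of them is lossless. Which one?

Decomposition 3

Decomposition 1: common = {F, H}, closure = {F, H} → lossy.
Decomposition 2: common = {F}, closure = {F, H} → lossy.
Decomposition 3: common = {I}, closure = {F, G, H, I, J} → lossless.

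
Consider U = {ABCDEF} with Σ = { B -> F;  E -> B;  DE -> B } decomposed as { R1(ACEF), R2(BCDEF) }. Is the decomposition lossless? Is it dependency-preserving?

lossy but dependency-preserving

Lossless test: (CEF)⁺ = {BCEF}, which is a superkey of neither fragment — lossy.
Dependency preservation: every FD's attributes lie within a single fragment, so each can be enforced locally — preserved.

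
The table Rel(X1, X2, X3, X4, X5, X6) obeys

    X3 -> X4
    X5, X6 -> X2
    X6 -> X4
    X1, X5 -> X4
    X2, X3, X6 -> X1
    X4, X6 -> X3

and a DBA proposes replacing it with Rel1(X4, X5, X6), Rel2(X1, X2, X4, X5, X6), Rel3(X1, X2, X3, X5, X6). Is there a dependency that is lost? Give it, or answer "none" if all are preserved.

Check X3 → X4: no single fragment contains all of {X3, X4}, and the restricted closure of {X3} across the fragments never reaches {X4}.
X5, X6 → X2 is preserved.
X6 → X4 is preserved.
X1, X5 → X4 is preserved.
X2, X3, X6 → X1 is preserved.
X4, X6 → X3 is preserved.

X3 -> X4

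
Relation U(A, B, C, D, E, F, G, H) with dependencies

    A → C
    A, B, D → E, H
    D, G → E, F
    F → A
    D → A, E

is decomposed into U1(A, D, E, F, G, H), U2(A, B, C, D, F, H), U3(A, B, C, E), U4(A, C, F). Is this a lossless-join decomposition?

No

Chase test. Columns are A, B, C, D, E, F, G, H; row i has aⱼ where attribute j ∈ Ui, else bᵢⱼ.
Initial tableau (one row per fragment):
  row 1: a1 b12 b13 a4 a5 a6 a7 a8
  row 2: a1 a2 a3 a4 b25 a6 b27 a8
  row 3: a1 a2 a3 b34 a5 b36 b37 b38
  row 4: a1 b42 a3 b44 b45 a6 b47 b48
Rows 1 and 2 agree on A; apply A→C and equate their C entries.
Rows 1 and 2 agree on D; apply D→A, E and equate their A, E entries.
No row becomes fully distinguished — the join is lossy.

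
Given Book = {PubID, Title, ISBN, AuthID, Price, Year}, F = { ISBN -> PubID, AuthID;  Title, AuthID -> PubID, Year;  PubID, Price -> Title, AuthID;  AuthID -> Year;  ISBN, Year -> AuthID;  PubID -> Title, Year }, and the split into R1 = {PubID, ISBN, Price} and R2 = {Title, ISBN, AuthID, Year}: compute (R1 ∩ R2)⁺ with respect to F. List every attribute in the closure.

R1 ∩ R2 = {ISBN}.
ISBN → PubID, AuthID applies, adding PubID, AuthID
AuthID → Year applies, adding Year
PubID → Title, Year applies, adding Title
Closure: {PubID, Title, ISBN, AuthID, Year}.

PubID, Title, ISBN, AuthID, Year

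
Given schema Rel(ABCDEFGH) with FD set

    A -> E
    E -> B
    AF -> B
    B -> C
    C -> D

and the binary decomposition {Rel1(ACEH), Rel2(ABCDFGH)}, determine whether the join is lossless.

Common attributes: Rel1 ∩ Rel2 = {ACH}.
Closure of {ACH}: A → E applies, adding E; E → B applies, adding B; C → D applies, adding D. So (ACH)⁺ = {ABCDEH}.
This closure contains every attribute of Rel1, so Rel1 ∩ Rel2 → Rel1. The join is lossless.

Yes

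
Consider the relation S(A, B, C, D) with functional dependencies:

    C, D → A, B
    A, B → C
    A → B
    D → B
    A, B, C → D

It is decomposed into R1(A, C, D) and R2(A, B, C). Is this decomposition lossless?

Yes

Common attributes: R1 ∩ R2 = {A, C}.
Closure of {A, C}: A → B applies, adding B; A, B, C → D applies, adding D. So (A, C)⁺ = {A, B, C, D}.
This closure contains every attribute of R1, so R1 ∩ R2 → R1. The join is lossless.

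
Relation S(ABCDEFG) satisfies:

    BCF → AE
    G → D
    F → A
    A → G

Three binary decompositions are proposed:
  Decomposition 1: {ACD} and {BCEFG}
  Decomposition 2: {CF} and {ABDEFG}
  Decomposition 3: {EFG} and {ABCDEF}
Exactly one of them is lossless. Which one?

Decomposition 1: common = {C}, closure = {C} → lossy.
Decomposition 2: common = {F}, closure = {ADFG} → lossy.
Decomposition 3: common = {EF}, closure = {ADEFG} → lossless.

Decomposition 3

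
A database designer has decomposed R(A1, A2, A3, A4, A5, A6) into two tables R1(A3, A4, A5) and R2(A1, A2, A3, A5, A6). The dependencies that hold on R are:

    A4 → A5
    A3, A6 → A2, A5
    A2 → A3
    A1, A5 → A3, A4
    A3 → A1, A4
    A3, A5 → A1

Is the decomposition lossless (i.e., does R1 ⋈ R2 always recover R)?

Yes

Common attributes: R1 ∩ R2 = {A3, A5}.
Closure of {A3, A5}: A3 → A1, A4 applies, adding A1, A4. So (A3, A5)⁺ = {A1, A3, A4, A5}.
This closure contains every attribute of R1, so R1 ∩ R2 → R1. The join is lossless.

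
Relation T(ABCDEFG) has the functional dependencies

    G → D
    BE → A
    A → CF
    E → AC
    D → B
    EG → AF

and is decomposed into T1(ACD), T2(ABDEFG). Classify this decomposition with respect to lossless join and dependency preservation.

Lossless test: (AD)⁺ = {ABCDF}, which contains all of one fragment — lossless.
Dependency preservation: A → CF; E → AC are not contained in any single fragment, but the restricted closure of each left-hand side across the fragments still reaches the right-hand side; the remaining FDs each lie inside some fragment. All dependencies are preserved.

lossless and dependency-preserving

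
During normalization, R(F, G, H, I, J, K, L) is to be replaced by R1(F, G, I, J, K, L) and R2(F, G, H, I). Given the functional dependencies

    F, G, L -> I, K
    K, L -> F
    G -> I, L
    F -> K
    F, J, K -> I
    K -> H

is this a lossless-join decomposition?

Yes

Common attributes: R1 ∩ R2 = {F, G, I}.
Closure of {F, G, I}: G → I, L applies, adding L; F → K applies, adding K; K → H applies, adding H. So (F, G, I)⁺ = {F, G, H, I, K, L}.
This closure contains every attribute of R2, so R1 ∩ R2 → R2. The join is lossless.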